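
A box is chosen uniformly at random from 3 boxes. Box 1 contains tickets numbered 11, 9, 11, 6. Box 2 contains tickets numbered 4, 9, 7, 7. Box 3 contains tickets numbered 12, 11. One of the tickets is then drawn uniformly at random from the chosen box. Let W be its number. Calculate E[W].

E[W | box 1] = (11+9+11+6)/4 = 37/4.
E[W | box 2] = (4+9+7+7)/4 = 27/4.
E[W | box 3] = (12+11)/2 = 23/2.
By the law of total expectation,
E[W] = (1/3)·(37/4) + (1/3)·(27/4) + (1/3)·(23/2) = 55/6.

55/6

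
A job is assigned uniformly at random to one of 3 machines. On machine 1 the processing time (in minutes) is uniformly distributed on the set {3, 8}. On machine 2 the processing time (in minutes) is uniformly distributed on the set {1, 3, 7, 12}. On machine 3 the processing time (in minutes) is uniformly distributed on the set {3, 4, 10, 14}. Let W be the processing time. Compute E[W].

E[W | machine 1] = (3+8)/2 = 11/2.
E[W | machine 2] = (1+3+7+12)/4 = 23/4.
E[W | machine 3] = (3+4+10+14)/4 = 31/4.
E[W] = (1/3)·(11/2) + (1/3)·(23/4) + (1/3)·(31/4) = 19/3.

19/3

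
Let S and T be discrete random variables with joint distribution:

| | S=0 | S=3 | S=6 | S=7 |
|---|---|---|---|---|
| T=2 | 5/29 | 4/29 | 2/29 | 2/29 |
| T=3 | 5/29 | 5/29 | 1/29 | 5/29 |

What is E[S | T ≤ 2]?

P(T ≤ 2) = 13/29.
Σ S·P over the event = 0·(5/29) + 3·(4/29) + 6·(2/29) + 7·(2/29) = 38/29.
E[S | T ≤ 2] = (38/29) / (13/29) = 38/13.

38/13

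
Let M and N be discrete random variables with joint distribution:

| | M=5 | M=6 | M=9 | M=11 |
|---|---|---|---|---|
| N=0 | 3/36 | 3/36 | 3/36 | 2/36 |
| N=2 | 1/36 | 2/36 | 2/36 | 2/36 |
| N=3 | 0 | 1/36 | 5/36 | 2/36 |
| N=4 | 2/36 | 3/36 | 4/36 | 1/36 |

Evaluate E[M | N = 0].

P(N = 0) = 11/36.
Σ M·P over the event = 5·(3/36) + 6·(3/36) + 9·(3/36) + 11·(2/36) = 41/18.
E[M | N = 0] = (41/18) / (11/36) = 82/11.

82/11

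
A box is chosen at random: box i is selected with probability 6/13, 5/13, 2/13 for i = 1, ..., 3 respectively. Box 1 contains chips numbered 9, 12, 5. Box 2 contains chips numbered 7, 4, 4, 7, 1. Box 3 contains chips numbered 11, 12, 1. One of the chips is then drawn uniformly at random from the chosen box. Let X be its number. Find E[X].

E[X | box 1] = (9+12+5)/3 = 26/3.
E[X | box 2] = (7+4+4+7+1)/5 = 23/5.
E[X | box 3] = (11+12+1)/3 = 8.
E[X] = (6/13)·(26/3) + (5/13)·(23/5) + (2/13)·(8) = 7.

7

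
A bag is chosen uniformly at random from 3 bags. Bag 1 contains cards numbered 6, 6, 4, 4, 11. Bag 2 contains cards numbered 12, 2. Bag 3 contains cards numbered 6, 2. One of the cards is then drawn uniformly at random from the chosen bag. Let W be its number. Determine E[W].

E[W | bag 1] = (6+6+4+4+11)/5 = 31/5.
E[W | bag 2] = (12+2)/2 = 7.
E[W | bag 3] = (6+2)/2 = 4.
E[W] = (1/3)·(31/5) + (1/3)·(7) + (1/3)·(4) = 86/15.

86/15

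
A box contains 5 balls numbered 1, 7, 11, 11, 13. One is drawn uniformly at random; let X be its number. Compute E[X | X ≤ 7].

4

P(X ≤ 7) = 2/5.
Σ over the event: 1·1/5 + 7·1/5 = 8/5.
E[X | X ≤ 7] = (8/5) / (2/5) = 4.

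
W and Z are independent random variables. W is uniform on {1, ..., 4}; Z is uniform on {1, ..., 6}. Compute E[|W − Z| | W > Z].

5/3

Outcomes with W > Z: (2,1), (3,1), (3,2), (4,1), (4,2), (4,3), each with probability 1/24.
E[|W − Z| | W > Z] = (1 + 2 + 1 + 3 + 2 + 1) / 6 = 5/3.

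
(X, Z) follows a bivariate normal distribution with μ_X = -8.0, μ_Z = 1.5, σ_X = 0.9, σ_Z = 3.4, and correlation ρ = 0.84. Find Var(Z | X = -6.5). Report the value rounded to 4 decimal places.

3.4033

The conditional variance in a bivariate normal is σ_Z²(1 − ρ²), independent of x.
Var(Z | X=-6.5) = (3.4)²·(1 − (0.84)²) = 11.56·0.2944 = 3.4033.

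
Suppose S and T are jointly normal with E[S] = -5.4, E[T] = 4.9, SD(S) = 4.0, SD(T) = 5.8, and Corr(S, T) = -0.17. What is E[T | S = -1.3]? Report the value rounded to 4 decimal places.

E[T | S=x] = μ_T + ρ(σ_T/σ_S)(x − μ_S) for jointly normal variables.
E[T | S=-1.3] = 4.9 + (-0.17)·(5.8/4.0)·(-1.3 − (-5.4)) = 4.9 + (-0.2465)·(4.1) = 3.8894.

3.8894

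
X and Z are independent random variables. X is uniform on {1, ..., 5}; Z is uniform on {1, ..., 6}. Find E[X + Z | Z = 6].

P(Z = 6) = 1/6.
Summing (X+Z)·P(x,y) over outcomes with Z = 6 gives 3/2.
E[X + Z | Z = 6] = (3/2) / (1/6) = 9.

9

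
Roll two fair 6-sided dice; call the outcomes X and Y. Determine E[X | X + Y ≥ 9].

5

P(X + Y ≥ 9) = 5/18.
Summing X·P(x,y) over outcomes with X + Y ≥ 9 gives 25/18.
E[X | X + Y ≥ 9] = (25/18) / (5/18) = 5.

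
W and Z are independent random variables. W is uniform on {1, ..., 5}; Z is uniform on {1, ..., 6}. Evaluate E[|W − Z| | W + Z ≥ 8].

8/5

Outcomes with W + Z ≥ 8: (2,6), (3,5), (3,6), (4,4), (4,5), (4,6), (5,3), (5,4), (5,5), (5,6), each with probability 1/30.
E[|W − Z| | W + Z ≥ 8] = (4 + 2 + 3 + 0 + 1 + 2 + 2 + 1 + 0 + 1) / 10 = 8/5.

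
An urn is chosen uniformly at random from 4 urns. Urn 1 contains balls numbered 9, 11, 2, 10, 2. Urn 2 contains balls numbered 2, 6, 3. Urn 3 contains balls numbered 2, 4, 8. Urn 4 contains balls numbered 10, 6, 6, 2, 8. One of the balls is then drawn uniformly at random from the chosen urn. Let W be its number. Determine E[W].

323/60

E[W | urn 1] = (9+11+2+10+2)/5 = 34/5.
E[W | urn 2] = (2+6+3)/3 = 11/3.
E[W | urn 3] = (2+4+8)/3 = 14/3.
E[W | urn 4] = (10+6+6+2+8)/5 = 32/5.
E[W] = (1/4)·(34/5) + (1/4)·(11/3) + (1/4)·(14/3) + (1/4)·(32/5) = 323/60.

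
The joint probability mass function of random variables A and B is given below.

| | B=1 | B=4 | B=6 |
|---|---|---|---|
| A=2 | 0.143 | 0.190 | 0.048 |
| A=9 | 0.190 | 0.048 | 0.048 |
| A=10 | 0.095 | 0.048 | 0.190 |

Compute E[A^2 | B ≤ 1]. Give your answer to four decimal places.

P(B ≤ 1) = 0.428.
Σ A^2·P over the event = 4·(0.143) + 81·(0.190) + 100·(0.095) = 25.462.
E[A^2 | B ≤ 1] = (25.462) / (0.428) = 59.4907.

59.4907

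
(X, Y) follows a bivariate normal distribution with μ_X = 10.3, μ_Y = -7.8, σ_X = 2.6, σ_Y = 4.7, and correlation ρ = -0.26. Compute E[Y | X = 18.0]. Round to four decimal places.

-11.4190

E[Y | X=x] = μ_Y + ρ(σ_Y/σ_X)(x − μ_X) for jointly normal variables.
E[Y | X=18.0] = -7.8 + (-0.26)·(4.7/2.6)·(18.0 − (10.3)) = -7.8 + (-0.47)·(7.7) = -11.4190.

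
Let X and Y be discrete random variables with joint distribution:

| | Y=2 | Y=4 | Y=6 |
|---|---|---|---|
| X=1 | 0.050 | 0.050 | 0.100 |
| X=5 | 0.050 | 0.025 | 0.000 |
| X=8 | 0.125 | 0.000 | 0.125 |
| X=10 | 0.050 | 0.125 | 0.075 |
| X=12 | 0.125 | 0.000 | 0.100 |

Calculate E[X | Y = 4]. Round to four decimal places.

P(Y = 4) = 0.200.
Σ X·P over the event = 1·(0.050) + 5·(0.025) + 10·(0.125) = 1.425.
E[X | Y = 4] = (1.425) / (0.200) = 7.1250.

7.1250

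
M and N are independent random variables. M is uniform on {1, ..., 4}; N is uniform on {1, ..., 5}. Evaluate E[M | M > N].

Outcomes with M > N: (2,1), (3,1), (3,2), (4,1), (4,2), (4,3), each with probability 1/20.
E[M | M > N] = (2 + 3 + 3 + 4 + 4 + 4) / 6 = 10/3.

10/3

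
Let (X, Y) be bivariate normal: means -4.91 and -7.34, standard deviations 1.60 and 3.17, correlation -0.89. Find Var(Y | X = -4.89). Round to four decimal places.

The conditional variance in a bivariate normal is σ_Y²(1 − ρ²), independent of x.
Var(Y | X=-4.89) = (3.17)²·(1 − (-0.89)²) = 10.0489·0.2079 = 2.0892.

2.0892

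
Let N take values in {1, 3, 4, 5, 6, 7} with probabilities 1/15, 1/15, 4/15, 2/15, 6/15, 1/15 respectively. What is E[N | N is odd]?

21/5

P(N is odd) = 1/3.
Σ over the event: 1·1/15 + 3·1/15 + 5·2/15 + 7·1/15 = 7/5.
E[N | N is odd] = (7/5) / (1/3) = 21/5.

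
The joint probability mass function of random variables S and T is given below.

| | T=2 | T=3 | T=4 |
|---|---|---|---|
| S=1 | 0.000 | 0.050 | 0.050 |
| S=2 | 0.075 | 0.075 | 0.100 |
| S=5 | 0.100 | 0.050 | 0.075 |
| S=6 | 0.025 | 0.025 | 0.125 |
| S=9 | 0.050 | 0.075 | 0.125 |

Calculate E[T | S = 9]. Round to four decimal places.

3.3000

P(S = 9) = 0.250.
Σ T·P over the event = 2·(0.050) + 3·(0.075) + 4·(0.125) = 0.825.
E[T | S = 9] = (0.825) / (0.250) = 3.3000.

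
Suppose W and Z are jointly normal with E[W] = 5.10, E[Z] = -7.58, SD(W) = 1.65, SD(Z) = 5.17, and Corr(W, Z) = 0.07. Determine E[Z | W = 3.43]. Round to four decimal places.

-7.9463

The regression of Z on W has slope ρ·σ_Z/σ_W and passes through (μ_W, μ_Z).
E[Z | W=3.43] = -7.58 + (0.07)·(5.17/1.65)·(3.43 − (5.10)) = -7.58 + (0.21933)·(-1.67) = -7.9463.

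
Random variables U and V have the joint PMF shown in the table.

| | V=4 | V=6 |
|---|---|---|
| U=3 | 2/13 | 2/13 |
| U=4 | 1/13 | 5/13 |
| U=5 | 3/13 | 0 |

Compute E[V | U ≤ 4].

P(U ≤ 4) = 10/13.
Σ V·P over the event = 4·(2/13) + 6·(2/13) + 4·(1/13) + 6·(5/13) = 54/13.
E[V | U ≤ 4] = (54/13) / (10/13) = 27/5.

27/5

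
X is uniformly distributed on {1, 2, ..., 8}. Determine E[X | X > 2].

11/2

Given X > 2, X is equally likely to be any of {3, 4, 5, 6, 7, 8}.
E[X | X > 2] = (3 + 4 + 5 + 6 + 7 + 8) / 6 = 11/2.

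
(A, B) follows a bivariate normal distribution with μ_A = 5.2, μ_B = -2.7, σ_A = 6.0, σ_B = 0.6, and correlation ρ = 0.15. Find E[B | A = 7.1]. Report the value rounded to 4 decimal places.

-2.6715

E[B | A=x] = μ_B + ρ(σ_B/σ_A)(x − μ_A) for jointly normal variables.
E[B | A=7.1] = -2.7 + (0.15)·(0.6/6.0)·(7.1 − (5.2)) = -2.7 + (0.015)·(1.9) = -2.6715.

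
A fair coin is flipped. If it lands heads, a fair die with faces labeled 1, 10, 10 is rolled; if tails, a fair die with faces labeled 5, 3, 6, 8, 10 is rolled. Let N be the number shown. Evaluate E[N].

67/10

E[N | heads] = (1+10+10)/3 = 7.
E[N | tails] = (5+3+6+8+10)/5 = 32/5.
By the law of total expectation,
E[N] = (1/2)·(7) + (1/2)·(32/5) = 67/10.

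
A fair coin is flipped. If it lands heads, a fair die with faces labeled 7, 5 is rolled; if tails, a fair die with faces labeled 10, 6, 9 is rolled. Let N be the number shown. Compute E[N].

E[N | heads] = (7+5)/2 = 6.
E[N | tails] = (10+6+9)/3 = 25/3.
By the law of total expectation,
E[N] = (1/2)·(6) + (1/2)·(25/3) = 43/6.

43/6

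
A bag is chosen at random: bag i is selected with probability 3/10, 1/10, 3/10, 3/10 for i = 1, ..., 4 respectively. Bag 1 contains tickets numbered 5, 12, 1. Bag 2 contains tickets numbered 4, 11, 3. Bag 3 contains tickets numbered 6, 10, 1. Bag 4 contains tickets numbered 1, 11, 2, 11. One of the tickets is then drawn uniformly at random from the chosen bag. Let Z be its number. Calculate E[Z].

E[Z | bag 1] = (5+12+1)/3 = 6.
E[Z | bag 2] = (4+11+3)/3 = 6.
E[Z | bag 3] = (6+10+1)/3 = 17/3.
E[Z | bag 4] = (1+11+2+11)/4 = 25/4.
By the law of total expectation,
E[Z] = (3/10)·(6) + (1/10)·(6) + (3/10)·(17/3) + (3/10)·(25/4) = 239/40.

239/40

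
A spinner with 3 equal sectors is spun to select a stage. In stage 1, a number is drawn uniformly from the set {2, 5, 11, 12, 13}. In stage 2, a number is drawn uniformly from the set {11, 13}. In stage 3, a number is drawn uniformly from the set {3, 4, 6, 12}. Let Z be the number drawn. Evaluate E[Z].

E[Z | stage 1] = (2+5+11+12+13)/5 = 43/5.
E[Z | stage 2] = (11+13)/2 = 12.
E[Z | stage 3] = (3+4+6+12)/4 = 25/4.
E[Z] = (1/3)·(43/5) + (1/3)·(12) + (1/3)·(25/4) = 179/20.

179/20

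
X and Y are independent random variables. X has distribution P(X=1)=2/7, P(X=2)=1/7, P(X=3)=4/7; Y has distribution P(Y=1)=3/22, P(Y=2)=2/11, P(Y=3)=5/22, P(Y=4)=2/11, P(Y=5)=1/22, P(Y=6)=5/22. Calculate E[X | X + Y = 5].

66/29

P(X + Y = 5) = 29/154.
Summing X·P(x,y) over outcomes with X + Y = 5 gives 3/7.
E[X | X + Y = 5] = (3/7) / (29/154) = 66/29.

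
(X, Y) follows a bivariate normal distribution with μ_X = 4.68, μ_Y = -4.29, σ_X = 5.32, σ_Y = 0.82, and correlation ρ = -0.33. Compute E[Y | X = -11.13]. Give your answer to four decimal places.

The regression of Y on X has slope ρ·σ_Y/σ_X and passes through (μ_X, μ_Y).
E[Y | X=-11.13] = -4.29 + (-0.33)·(0.82/5.32)·(-11.13 − (4.68)) = -4.29 + (-0.050865)·(-15.81) = -3.4858.

-3.4858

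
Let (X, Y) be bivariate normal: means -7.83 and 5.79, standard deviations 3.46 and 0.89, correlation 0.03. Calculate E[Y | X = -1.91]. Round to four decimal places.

5.8357

For a bivariate normal, E[Y | X=x] = μ_Y + ρ·(σ_Y/σ_X)·(x − μ_X).
E[Y | X=-1.91] = 5.79 + (0.03)·(0.89/3.46)·(-1.91 − (-7.83)) = 5.79 + (0.0077168)·(5.92) = 5.8357.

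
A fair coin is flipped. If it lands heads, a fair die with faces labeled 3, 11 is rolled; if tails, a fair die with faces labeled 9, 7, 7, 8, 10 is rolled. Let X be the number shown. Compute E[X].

38/5

E[X | heads] = (3+11)/2 = 7.
E[X | tails] = (9+7+7+8+10)/5 = 41/5.
By the law of total expectation,
E[X] = (1/2)·(7) + (1/2)·(41/5) = 38/5.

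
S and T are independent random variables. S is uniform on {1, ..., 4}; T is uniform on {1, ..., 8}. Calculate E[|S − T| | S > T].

5/3

P(S > T) = 3/16.
Summing |S−T|·P(x,y) over outcomes with S > T gives 5/16.
E[|S − T| | S > T] = (5/16) / (3/16) = 5/3.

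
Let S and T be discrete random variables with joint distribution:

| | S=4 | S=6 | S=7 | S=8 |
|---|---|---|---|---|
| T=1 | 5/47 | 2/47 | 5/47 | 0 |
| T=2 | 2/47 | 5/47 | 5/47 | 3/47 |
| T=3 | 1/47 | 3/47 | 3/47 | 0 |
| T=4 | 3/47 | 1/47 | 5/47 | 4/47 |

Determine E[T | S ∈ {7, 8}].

P(S ∈ {7, 8}) = 25/47.
Σ T·P over the event = 1·(5/47) + 2·(5/47) + 3·(3/47) + 4·(5/47) + 2·(3/47) + 4·(4/47) = 66/47.
E[T | S ∈ {7, 8}] = (66/47) / (25/47) = 66/25.

66/25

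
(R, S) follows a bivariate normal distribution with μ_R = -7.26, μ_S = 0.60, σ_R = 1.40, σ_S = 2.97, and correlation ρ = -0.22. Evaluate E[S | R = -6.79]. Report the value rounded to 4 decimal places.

0.3806

For a bivariate normal, E[S | R=x] = μ_S + ρ·(σ_S/σ_R)·(x − μ_R).
E[S | R=-6.79] = 0.60 + (-0.22)·(2.97/1.40)·(-6.79 − (-7.26)) = 0.60 + (-0.46671)·(0.47) = 0.3806.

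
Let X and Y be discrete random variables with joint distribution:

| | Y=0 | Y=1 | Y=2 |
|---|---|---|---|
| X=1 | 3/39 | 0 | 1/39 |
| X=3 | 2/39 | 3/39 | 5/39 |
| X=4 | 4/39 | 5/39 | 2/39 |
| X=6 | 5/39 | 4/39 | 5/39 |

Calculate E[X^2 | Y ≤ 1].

P(Y ≤ 1) = 2/3.
Σ X^2·P over the event = 1·(3/39) + 9·(2/39) + 9·(3/39) + 16·(4/39) + 16·(5/39) + 36·(5/39) + 36·(4/39) = 172/13.
E[X^2 | Y ≤ 1] = (172/13) / (2/3) = 258/13.

258/13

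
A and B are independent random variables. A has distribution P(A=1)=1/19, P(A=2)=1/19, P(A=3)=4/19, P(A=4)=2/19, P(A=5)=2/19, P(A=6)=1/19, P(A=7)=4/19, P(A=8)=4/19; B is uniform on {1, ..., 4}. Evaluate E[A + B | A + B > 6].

P(A + B > 6) = 25/38.
Summing (A+B)·P(x,y) over outcomes with A + B > 6 gives 115/19.
E[A + B | A + B > 6] = (115/19) / (25/38) = 46/5.

46/5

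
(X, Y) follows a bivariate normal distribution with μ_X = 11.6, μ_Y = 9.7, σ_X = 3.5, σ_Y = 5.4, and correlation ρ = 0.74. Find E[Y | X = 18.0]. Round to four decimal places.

17.0070

E[Y | X=x] = μ_Y + ρ(σ_Y/σ_X)(x − μ_X) for jointly normal variables.
E[Y | X=18.0] = 9.7 + (0.74)·(5.4/3.5)·(18.0 − (11.6)) = 9.7 + (1.141714)·(6.4) = 17.0070.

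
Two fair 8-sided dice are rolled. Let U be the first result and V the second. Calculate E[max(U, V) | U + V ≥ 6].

115/18

P(U + V ≥ 6) = 27/32.
Summing max(U,V)·P(x,y) over outcomes with U + V ≥ 6 gives 345/64.
E[max(U, V) | U + V ≥ 6] = (345/64) / (27/32) = 115/18.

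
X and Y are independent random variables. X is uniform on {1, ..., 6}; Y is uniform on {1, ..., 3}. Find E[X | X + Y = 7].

5

Outcomes with X + Y = 7: (4,3), (5,2), (6,1), each with probability 1/18.
E[X | X + Y = 7] = (4 + 5 + 6) / 3 = 5.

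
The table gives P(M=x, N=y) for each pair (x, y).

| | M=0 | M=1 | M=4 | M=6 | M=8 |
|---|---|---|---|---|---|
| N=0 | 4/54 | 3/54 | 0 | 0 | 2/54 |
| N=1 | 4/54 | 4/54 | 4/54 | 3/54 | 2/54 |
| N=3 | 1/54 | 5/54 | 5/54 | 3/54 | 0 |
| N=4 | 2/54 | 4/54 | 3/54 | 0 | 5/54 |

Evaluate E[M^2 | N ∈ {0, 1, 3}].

P(N ∈ {0, 1, 3}) = 20/27.
Summing M^2·P(M=x,N=y) over the conditioning event gives 314/27.
E[M^2 | N ∈ {0, 1, 3}] = (314/27) / (20/27) = 157/10.

157/10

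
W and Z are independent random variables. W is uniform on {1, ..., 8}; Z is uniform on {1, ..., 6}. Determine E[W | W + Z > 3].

212/45

P(W + Z > 3) = 15/16.
Summing W·P(x,y) over outcomes with W + Z > 3 gives 53/12.
E[W | W + Z > 3] = (53/12) / (15/16) = 212/45.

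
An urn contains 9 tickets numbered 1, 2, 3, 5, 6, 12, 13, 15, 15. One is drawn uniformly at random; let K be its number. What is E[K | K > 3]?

11

P(K > 3) = 2/3.
Σ over the event: 5·1/9 + 6·1/9 + 12·1/9 + 13·1/9 + 15·2/9 = 22/3.
E[K | K > 3] = (22/3) / (2/3) = 11.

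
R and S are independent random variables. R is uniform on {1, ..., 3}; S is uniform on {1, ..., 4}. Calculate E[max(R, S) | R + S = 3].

Outcomes with R + S = 3: (1,2), (2,1), each with probability 1/12.
E[max(R, S) | R + S = 3] = (2 + 2) / 2 = 2.

2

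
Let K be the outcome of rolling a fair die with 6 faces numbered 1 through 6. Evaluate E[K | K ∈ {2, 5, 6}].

P(K ∈ {2, 5, 6}) = 1/2.
Σ over the event: 2·1/6 + 5·1/6 + 6·1/6 = 13/6.
E[K | K ∈ {2, 5, 6}] = (13/6) / (1/2) = 13/3.

13/3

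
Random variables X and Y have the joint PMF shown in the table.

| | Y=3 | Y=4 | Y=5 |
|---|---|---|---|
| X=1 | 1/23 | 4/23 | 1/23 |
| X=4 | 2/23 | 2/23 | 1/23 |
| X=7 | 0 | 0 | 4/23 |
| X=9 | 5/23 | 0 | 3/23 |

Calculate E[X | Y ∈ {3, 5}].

P(Y ∈ {3, 5}) = 17/23.
Σ X·P over the event = 1·(1/23) + 1·(1/23) + 4·(2/23) + 4·(1/23) + 7·(4/23) + 9·(5/23) + 9·(3/23) = 114/23.
E[X | Y ∈ {3, 5}] = (114/23) / (17/23) = 114/17.

114/17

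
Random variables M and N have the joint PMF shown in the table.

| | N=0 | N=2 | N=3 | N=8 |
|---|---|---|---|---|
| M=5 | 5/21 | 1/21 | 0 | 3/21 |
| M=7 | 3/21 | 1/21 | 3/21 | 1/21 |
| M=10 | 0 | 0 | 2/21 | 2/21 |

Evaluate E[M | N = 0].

P(N = 0) = 8/21.
Summing M·P(M=x,N=y) over the conditioning event gives 46/21.
E[M | N = 0] = (46/21) / (8/21) = 23/4.

23/4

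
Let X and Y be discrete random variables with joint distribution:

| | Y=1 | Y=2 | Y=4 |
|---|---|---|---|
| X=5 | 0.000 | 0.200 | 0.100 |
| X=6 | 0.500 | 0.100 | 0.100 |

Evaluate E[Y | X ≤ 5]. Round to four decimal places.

2.6667

P(X ≤ 5) = 0.300.
Σ Y·P over the event = 2·(0.200) + 4·(0.100) = 0.800.
E[Y | X ≤ 5] = (0.800) / (0.300) = 2.6667.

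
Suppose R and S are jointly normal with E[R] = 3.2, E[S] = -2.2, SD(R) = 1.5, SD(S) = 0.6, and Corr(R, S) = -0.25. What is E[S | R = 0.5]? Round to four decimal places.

For a bivariate normal, E[S | R=x] = μ_S + ρ·(σ_S/σ_R)·(x − μ_R).
E[S | R=0.5] = -2.2 + (-0.25)·(0.6/1.5)·(0.5 − (3.2)) = -2.2 + (-0.1)·(-2.7) = -1.9300.

-1.9300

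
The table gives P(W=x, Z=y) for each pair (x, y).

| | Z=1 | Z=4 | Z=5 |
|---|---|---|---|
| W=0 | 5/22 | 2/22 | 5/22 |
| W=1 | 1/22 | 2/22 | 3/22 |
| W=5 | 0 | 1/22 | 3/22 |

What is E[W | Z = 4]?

P(Z = 4) = 5/22.
Σ W·P over the event = 0·(2/22) + 1·(2/22) + 5·(1/22) = 7/22.
E[W | Z = 4] = (7/22) / (5/22) = 7/5.

7/5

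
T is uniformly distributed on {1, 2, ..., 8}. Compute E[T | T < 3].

Given T < 3, T is equally likely to be any of {1, 2}.
E[T | T < 3] = (1 + 2) / 2 = 3/2.

3/2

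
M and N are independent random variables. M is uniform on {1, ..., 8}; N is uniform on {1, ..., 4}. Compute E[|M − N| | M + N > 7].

P(M + N > 7) = 7/16.
Summing |M−N|·P(x,y) over outcomes with M + N > 7 gives 13/8.
E[|M − N| | M + N > 7] = (13/8) / (7/16) = 26/7.

26/7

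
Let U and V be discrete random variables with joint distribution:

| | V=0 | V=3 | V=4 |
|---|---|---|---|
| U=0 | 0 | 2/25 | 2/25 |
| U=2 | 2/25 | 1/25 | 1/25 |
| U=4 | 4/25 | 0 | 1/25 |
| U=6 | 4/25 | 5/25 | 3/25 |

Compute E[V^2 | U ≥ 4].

P(U ≥ 4) = 17/25.
Σ V^2·P over the event = 0·(4/25) + 16·(1/25) + 0·(4/25) + 9·(5/25) + 16·(3/25) = 109/25.
E[V^2 | U ≥ 4] = (109/25) / (17/25) = 109/17.

109/17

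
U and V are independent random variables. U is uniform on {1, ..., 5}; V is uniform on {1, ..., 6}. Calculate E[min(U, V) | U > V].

P(U > V) = 1/3.
Summing min(U,V)·P(x,y) over outcomes with U > V gives 2/3.
E[min(U, V) | U > V] = (2/3) / (1/3) = 2.

2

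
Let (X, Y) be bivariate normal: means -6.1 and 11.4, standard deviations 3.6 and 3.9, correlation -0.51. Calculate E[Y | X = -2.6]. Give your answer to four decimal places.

E[Y | X=x] = μ_Y + ρ(σ_Y/σ_X)(x − μ_X) for jointly normal variables.
E[Y | X=-2.6] = 11.4 + (-0.51)·(3.9/3.6)·(-2.6 − (-6.1)) = 11.4 + (-0.5525)·(3.5) = 9.4663.

9.4663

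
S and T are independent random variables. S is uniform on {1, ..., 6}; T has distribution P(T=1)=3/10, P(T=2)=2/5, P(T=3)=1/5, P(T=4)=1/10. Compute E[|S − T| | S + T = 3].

P(S + T = 3) = 7/60.
Summing |S−T|·P(x,y) over outcomes with S + T = 3 gives 7/60.
E[|S − T| | S + T = 3] = (7/60) / (7/60) = 1.

1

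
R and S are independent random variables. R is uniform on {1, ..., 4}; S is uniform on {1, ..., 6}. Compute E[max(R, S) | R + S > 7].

Outcomes with R + S > 7: (2,6), (3,5), (3,6), (4,4), (4,5), (4,6), each with probability 1/24.
E[max(R, S) | R + S > 7] = (6 + 5 + 6 + 4 + 5 + 6) / 6 = 16/3.

16/3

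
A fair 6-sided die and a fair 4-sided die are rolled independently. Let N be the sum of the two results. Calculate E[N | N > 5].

52/7

P(N > 5) = 7/12.
Σ over the event: 6·1/6 + 7·1/6 + 8·1/8 + 9·1/12 + 10·1/24 = 13/3.
E[N | N > 5] = (13/3) / (7/12) = 52/7.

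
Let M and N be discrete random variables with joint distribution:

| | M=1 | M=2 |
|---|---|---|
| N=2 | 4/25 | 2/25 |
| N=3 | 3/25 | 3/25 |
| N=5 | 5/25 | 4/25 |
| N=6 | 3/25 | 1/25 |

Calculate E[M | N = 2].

4/3

P(N = 2) = 6/25.
Σ M·P over the event = 1·(4/25) + 2·(2/25) = 8/25.
E[M | N = 2] = (8/25) / (6/25) = 4/3.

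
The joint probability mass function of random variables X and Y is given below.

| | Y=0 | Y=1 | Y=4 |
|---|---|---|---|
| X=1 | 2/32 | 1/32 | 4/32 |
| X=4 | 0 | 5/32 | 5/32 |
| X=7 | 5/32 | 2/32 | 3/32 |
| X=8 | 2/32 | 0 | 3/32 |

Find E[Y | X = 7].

P(X = 7) = 5/16.
Σ Y·P over the event = 0·(5/32) + 1·(2/32) + 4·(3/32) = 7/16.
E[Y | X = 7] = (7/16) / (5/16) = 7/5.

7/5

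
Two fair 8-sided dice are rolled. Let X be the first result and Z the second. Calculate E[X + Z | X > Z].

9

P(X > Z) = 7/16.
Summing (X+Z)·P(x,y) over outcomes with X > Z gives 63/16.
E[X + Z | X > Z] = (63/16) / (7/16) = 9.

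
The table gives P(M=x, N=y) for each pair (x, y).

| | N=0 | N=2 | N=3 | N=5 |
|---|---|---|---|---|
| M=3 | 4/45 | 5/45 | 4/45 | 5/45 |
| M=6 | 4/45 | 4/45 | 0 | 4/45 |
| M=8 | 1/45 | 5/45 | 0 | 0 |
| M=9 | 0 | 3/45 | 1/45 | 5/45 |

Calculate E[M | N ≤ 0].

44/9

P(N ≤ 0) = 1/5.
Σ M·P over the event = 3·(4/45) + 6·(4/45) + 8·(1/45) = 44/45.
E[M | N ≤ 0] = (44/45) / (1/5) = 44/9.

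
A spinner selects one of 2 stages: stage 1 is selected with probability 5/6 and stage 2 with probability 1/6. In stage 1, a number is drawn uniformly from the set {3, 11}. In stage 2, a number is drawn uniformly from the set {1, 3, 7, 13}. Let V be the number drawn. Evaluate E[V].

41/6

E[V | stage 1] = (3+11)/2 = 7.
E[V | stage 2] = (1+3+7+13)/4 = 6.
E[V] = (5/6)·(7) + (1/6)·(6) = 41/6.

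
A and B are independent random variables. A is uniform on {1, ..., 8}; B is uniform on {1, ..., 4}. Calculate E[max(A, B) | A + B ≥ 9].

7

Outcomes with A + B ≥ 9: (5,4), (6,3), (6,4), (7,2), (7,3), (7,4), (8,1), (8,2), (8,3), (8,4), each with probability 1/32.
E[max(A, B) | A + B ≥ 9] = (5 + 6 + 6 + 7 + 7 + 7 + 8 + 8 + 8 + 8) / 10 = 7.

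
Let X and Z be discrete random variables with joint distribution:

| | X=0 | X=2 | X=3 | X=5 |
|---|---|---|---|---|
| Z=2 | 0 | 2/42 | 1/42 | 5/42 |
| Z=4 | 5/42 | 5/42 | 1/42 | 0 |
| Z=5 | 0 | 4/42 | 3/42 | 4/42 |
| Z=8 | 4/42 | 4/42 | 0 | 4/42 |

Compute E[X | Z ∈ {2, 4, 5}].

P(Z ∈ {2, 4, 5}) = 5/7.
Summing X·P(X=x,Z=y) over the conditioning event gives 41/21.
E[X | Z ∈ {2, 4, 5}] = (41/21) / (5/7) = 41/15.

41/15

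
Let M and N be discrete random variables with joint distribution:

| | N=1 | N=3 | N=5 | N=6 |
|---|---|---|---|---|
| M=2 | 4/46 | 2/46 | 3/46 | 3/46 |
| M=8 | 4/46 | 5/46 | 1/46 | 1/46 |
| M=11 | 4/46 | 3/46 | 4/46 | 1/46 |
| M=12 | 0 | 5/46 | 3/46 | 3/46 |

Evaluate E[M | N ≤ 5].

315/38

P(N ≤ 5) = 19/23.
Summing M·P(M=x,N=y) over the conditioning event gives 315/46.
E[M | N ≤ 5] = (315/46) / (19/23) = 315/38.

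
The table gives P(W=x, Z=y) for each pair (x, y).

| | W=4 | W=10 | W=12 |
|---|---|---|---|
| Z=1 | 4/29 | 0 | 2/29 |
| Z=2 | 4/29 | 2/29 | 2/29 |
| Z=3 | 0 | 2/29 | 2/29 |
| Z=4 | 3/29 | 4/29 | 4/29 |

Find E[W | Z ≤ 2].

50/7

P(Z ≤ 2) = 14/29.
Σ W·P over the event = 4·(4/29) + 4·(4/29) + 10·(2/29) + 12·(2/29) + 12·(2/29) = 100/29.
E[W | Z ≤ 2] = (100/29) / (14/29) = 50/7.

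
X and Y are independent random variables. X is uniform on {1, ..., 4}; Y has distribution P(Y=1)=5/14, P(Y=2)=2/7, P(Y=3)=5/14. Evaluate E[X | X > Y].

P(X > Y) = 1/2.
Summing X·P(x,y) over outcomes with X > Y gives 93/56.
E[X | X > Y] = (93/56) / (1/2) = 93/28.

93/28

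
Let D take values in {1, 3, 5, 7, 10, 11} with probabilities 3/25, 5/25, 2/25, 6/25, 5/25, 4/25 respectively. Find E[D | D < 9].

35/8

P(D < 9) = 16/25.
Σ over the event: 1·3/25 + 3·1/5 + 5·2/25 + 7·6/25 = 14/5.
E[D | D < 9] = (14/5) / (16/25) = 35/8.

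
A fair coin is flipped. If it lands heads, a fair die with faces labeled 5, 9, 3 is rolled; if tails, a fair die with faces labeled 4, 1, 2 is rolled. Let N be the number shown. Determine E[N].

E[N | heads] = (5+9+3)/3 = 17/3.
E[N | tails] = (4+1+2)/3 = 7/3.
E[N] = (1/2)·(17/3) + (1/2)·(7/3) = 4.

4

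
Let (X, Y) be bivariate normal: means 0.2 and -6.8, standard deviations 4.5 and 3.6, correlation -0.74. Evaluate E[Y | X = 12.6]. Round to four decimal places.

-14.1408

E[Y | X=x] = μ_Y + ρ(σ_Y/σ_X)(x − μ_X) for jointly normal variables.
E[Y | X=12.6] = -6.8 + (-0.74)·(3.6/4.5)·(12.6 − (0.2)) = -6.8 + (-0.592)·(12.4) = -14.1408.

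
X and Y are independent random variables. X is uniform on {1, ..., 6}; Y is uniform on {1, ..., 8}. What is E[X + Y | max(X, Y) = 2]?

10/3

Outcomes with max(X, Y) = 2: (1,2), (2,1), (2,2), each with probability 1/48.
E[X + Y | max(X, Y) = 2] = (3 + 3 + 4) / 3 = 10/3.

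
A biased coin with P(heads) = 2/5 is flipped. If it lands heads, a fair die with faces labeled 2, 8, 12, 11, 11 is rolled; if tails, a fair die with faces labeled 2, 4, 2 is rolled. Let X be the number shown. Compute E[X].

E[X | heads] = (2+8+12+11+11)/5 = 44/5.
E[X | tails] = (2+4+2)/3 = 8/3.
By the law of total expectation,
E[X] = (2/5)·(44/5) + (3/5)·(8/3) = 128/25.

128/25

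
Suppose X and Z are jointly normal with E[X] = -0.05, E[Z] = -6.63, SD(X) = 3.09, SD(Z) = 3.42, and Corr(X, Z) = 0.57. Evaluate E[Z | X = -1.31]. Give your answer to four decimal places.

For a bivariate normal, E[Z | X=x] = μ_Z + ρ·(σ_Z/σ_X)·(x − μ_X).
E[Z | X=-1.31] = -6.63 + (0.57)·(3.42/3.09)·(-1.31 − (-0.05)) = -6.63 + (0.63087)·(-1.26) = -7.4249.

-7.4249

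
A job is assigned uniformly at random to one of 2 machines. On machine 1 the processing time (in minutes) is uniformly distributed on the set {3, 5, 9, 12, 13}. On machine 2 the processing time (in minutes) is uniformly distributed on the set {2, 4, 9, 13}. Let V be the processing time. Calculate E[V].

E[V | machine 1] = (3+5+9+12+13)/5 = 42/5.
E[V | machine 2] = (2+4+9+13)/4 = 7.
E[V] = (1/2)·(42/5) + (1/2)·(7) = 77/10.

77/10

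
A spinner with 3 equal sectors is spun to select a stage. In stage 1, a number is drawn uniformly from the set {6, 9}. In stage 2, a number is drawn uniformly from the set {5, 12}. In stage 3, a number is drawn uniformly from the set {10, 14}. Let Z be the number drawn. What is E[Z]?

28/3

E[Z | stage 1] = (6+9)/2 = 15/2.
E[Z | stage 2] = (5+12)/2 = 17/2.
E[Z | stage 3] = (10+14)/2 = 12.
By the law of total expectation,
E[Z] = (1/3)·(15/2) + (1/3)·(17/2) + (1/3)·(12) = 28/3.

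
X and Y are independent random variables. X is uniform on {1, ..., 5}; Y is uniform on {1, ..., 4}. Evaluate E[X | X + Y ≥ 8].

Outcomes with X + Y ≥ 8: (4,4), (5,3), (5,4), each with probability 1/20.
E[X | X + Y ≥ 8] = (4 + 5 + 5) / 3 = 14/3.

14/3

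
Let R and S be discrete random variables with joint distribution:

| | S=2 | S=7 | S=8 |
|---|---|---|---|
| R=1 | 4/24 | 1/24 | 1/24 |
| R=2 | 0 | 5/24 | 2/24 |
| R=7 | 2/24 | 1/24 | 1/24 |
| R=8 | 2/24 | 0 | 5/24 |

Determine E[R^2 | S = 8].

P(S = 8) = 3/8.
Σ R^2·P over the event = 1·(1/24) + 4·(2/24) + 49·(1/24) + 64·(5/24) = 63/4.
E[R^2 | S = 8] = (63/4) / (3/8) = 42.

42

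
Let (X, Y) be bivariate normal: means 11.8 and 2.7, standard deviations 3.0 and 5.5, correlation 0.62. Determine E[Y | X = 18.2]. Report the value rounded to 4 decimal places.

The regression of Y on X has slope ρ·σ_Y/σ_X and passes through (μ_X, μ_Y).
E[Y | X=18.2] = 2.7 + (0.62)·(5.5/3.0)·(18.2 − (11.8)) = 2.7 + (1.13667)·(6.4) = 9.9747.

9.9747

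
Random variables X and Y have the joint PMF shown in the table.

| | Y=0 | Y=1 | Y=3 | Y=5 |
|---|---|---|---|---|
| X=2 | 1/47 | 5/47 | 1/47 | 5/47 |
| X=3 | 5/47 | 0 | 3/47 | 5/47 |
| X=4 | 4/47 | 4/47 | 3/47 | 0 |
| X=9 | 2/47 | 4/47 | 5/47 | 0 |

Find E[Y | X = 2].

11/4

P(X = 2) = 12/47.
Summing Y·P(X=x,Y=y) over the conditioning event gives 33/47.
E[Y | X = 2] = (33/47) / (12/47) = 11/4.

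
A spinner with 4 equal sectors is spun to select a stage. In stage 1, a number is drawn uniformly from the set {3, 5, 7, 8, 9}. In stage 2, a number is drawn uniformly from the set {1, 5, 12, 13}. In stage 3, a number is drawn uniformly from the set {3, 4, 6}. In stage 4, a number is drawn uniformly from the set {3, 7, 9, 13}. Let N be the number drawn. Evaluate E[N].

E[N | stage 1] = (3+5+7+8+9)/5 = 32/5.
E[N | stage 2] = (1+5+12+13)/4 = 31/4.
E[N | stage 3] = (3+4+6)/3 = 13/3.
E[N | stage 4] = (3+7+9+13)/4 = 8.
E[N] = (1/4)·(32/5) + (1/4)·(31/4) + (1/4)·(13/3) + (1/4)·(8) = 1589/240.

1589/240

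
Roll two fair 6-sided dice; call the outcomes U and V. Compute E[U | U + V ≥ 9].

Outcomes with U + V ≥ 9: (3,6), (4,5), (4,6), (5,4), (5,5), (5,6), (6,3), (6,4), (6,5), (6,6), each with probability 1/36.
E[U | U + V ≥ 9] = (3 + 4 + 4 + 5 + 5 + 5 + 6 + 6 + 6 + 6) / 10 = 5.

5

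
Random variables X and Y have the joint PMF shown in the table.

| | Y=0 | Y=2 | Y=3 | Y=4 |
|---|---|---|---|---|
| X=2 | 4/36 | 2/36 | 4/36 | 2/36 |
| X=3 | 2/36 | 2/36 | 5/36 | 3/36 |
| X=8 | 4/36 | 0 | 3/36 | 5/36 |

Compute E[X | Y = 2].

P(Y = 2) = 1/9.
Σ X·P over the event = 2·(2/36) + 3·(2/36) = 5/18.
E[X | Y = 2] = (5/18) / (1/9) = 5/2.

5/2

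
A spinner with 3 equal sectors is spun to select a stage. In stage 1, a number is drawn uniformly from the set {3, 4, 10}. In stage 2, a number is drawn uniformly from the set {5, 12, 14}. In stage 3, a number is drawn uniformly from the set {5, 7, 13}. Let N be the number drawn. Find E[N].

73/9

E[N | stage 1] = (3+4+10)/3 = 17/3.
E[N | stage 2] = (5+12+14)/3 = 31/3.
E[N | stage 3] = (5+7+13)/3 = 25/3.
By the law of total expectation,
E[N] = (1/3)·(17/3) + (1/3)·(31/3) + (1/3)·(25/3) = 73/9.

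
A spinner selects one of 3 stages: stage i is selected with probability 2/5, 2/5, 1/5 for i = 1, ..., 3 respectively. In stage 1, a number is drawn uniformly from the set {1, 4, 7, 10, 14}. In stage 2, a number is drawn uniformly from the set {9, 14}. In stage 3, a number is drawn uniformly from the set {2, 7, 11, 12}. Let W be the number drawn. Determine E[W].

E[W | stage 1] = (1+4+7+10+14)/5 = 36/5.
E[W | stage 2] = (9+14)/2 = 23/2.
E[W | stage 3] = (2+7+11+12)/4 = 8.
By the law of total expectation,
E[W] = (2/5)·(36/5) + (2/5)·(23/2) + (1/5)·(8) = 227/25.

227/25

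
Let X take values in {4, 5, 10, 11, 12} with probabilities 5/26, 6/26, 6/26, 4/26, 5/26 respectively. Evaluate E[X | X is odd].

P(X is odd) = 5/13.
Σ over the event: 5·3/13 + 11·2/13 = 37/13.
E[X | X is odd] = (37/13) / (5/13) = 37/5.

37/5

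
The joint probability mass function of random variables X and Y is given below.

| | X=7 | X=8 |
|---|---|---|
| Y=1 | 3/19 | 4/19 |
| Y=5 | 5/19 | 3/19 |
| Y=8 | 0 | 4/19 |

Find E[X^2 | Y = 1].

403/7

P(Y = 1) = 7/19.
Σ X^2·P over the event = 49·(3/19) + 64·(4/19) = 403/19.
E[X^2 | Y = 1] = (403/19) / (7/19) = 403/7.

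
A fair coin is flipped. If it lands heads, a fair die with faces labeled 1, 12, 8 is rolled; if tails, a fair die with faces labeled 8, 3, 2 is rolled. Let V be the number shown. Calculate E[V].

E[V | heads] = (1+12+8)/3 = 7.
E[V | tails] = (8+3+2)/3 = 13/3.
E[V] = (1/2)·(7) + (1/2)·(13/3) = 17/3.

17/3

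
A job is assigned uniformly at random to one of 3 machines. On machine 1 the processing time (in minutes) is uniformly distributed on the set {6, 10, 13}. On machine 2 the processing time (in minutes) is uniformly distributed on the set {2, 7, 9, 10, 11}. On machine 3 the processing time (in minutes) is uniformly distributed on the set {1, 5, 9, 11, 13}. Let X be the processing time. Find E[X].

379/45

E[X | machine 1] = (6+10+13)/3 = 29/3.
E[X | machine 2] = (2+7+9+10+11)/5 = 39/5.
E[X | machine 3] = (1+5+9+11+13)/5 = 39/5.
E[X] = (1/3)·(29/3) + (1/3)·(39/5) + (1/3)·(39/5) = 379/45.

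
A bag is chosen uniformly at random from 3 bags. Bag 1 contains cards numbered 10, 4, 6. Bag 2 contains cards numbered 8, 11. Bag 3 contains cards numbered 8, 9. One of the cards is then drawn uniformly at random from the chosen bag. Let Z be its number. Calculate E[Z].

E[Z | bag 1] = (10+4+6)/3 = 20/3.
E[Z | bag 2] = (8+11)/2 = 19/2.
E[Z | bag 3] = (8+9)/2 = 17/2.
By the law of total expectation,
E[Z] = (1/3)·(20/3) + (1/3)·(19/2) + (1/3)·(17/2) = 74/9.

74/9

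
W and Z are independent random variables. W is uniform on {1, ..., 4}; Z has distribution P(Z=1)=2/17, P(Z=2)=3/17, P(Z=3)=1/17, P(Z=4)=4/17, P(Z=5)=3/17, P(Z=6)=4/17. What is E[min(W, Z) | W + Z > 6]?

49/17

P(W + Z > 6) = 1/2.
Summing min(W,Z)·P(x,y) over outcomes with W + Z > 6 gives 49/34.
E[min(W, Z) | W + Z > 6] = (49/34) / (1/2) = 49/17.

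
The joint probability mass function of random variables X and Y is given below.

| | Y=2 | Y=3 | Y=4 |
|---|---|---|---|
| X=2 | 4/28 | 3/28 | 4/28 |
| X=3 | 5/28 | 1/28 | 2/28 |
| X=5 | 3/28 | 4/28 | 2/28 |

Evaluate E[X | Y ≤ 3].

P(Y ≤ 3) = 5/7.
Σ X·P over the event = 2·(4/28) + 2·(3/28) + 3·(5/28) + 3·(1/28) + 5·(3/28) + 5·(4/28) = 67/28.
E[X | Y ≤ 3] = (67/28) / (5/7) = 67/20.

67/20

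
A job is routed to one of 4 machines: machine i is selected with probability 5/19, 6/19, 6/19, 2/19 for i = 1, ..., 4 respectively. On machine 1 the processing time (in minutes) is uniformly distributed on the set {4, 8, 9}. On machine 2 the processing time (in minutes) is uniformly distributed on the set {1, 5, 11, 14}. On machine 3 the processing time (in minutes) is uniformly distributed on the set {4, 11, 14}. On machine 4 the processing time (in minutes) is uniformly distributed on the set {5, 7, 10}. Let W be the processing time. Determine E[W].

925/114

E[W | machine 1] = (4+8+9)/3 = 7.
E[W | machine 2] = (1+5+11+14)/4 = 31/4.
E[W | machine 3] = (4+11+14)/3 = 29/3.
E[W | machine 4] = (5+7+10)/3 = 22/3.
E[W] = (5/19)·(7) + (6/19)·(31/4) + (6/19)·(29/3) + (2/19)·(22/3) = 925/114.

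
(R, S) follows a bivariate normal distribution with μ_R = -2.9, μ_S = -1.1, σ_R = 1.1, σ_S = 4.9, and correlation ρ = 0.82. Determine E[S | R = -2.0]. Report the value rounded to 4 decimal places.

E[S | R=x] = μ_S + ρ(σ_S/σ_R)(x − μ_R) for jointly normal variables.
E[S | R=-2.0] = -1.1 + (0.82)·(4.9/1.1)·(-2.0 − (-2.9)) = -1.1 + (3.65273)·(0.9) = 2.1875.

2.1875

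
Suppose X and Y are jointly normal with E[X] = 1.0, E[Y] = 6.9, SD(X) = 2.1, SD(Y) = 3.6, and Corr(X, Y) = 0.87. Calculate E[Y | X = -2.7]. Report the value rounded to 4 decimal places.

The regression of Y on X has slope ρ·σ_Y/σ_X and passes through (μ_X, μ_Y).
E[Y | X=-2.7] = 6.9 + (0.87)·(3.6/2.1)·(-2.7 − (1.0)) = 6.9 + (1.49143)·(-3.7) = 1.3817.

1.3817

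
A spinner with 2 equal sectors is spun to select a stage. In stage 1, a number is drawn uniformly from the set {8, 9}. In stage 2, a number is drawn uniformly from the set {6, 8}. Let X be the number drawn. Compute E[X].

E[X | stage 1] = (8+9)/2 = 17/2.
E[X | stage 2] = (6+8)/2 = 7.
E[X] = (1/2)·(17/2) + (1/2)·(7) = 31/4.

31/4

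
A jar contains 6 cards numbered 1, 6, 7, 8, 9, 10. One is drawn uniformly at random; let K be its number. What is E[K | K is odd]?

P(K is odd) = 1/2.
Σ over the event: 1·1/6 + 7·1/6 + 9·1/6 = 17/6.
E[K | K is odd] = (17/6) / (1/2) = 17/3.

17/3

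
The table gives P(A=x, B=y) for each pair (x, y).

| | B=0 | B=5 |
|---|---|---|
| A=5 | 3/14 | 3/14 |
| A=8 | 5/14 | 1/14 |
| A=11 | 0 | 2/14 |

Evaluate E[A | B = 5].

15/2

P(B = 5) = 3/7.
Σ A·P over the event = 5·(3/14) + 8·(1/14) + 11·(2/14) = 45/14.
E[A | B = 5] = (45/14) / (3/7) = 15/2.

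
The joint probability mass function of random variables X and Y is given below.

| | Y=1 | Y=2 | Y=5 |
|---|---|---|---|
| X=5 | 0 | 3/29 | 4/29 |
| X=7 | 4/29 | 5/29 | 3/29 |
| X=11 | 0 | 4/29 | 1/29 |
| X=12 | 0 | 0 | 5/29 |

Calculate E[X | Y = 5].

P(Y = 5) = 13/29.
Σ X·P over the event = 5·(4/29) + 7·(3/29) + 11·(1/29) + 12·(5/29) = 112/29.
E[X | Y = 5] = (112/29) / (13/29) = 112/13.

112/13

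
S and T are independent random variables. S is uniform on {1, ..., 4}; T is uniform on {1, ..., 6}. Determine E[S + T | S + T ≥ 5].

P(S + T ≥ 5) = 3/4.
Summing (S+T)·P(x,y) over outcomes with S + T ≥ 5 gives 31/6.
E[S + T | S + T ≥ 5] = (31/6) / (3/4) = 62/9.

62/9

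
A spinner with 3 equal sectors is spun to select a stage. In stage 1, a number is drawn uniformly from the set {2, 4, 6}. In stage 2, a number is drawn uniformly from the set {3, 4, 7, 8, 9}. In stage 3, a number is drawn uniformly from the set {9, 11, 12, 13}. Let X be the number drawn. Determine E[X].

E[X | stage 1] = (2+4+6)/3 = 4.
E[X | stage 2] = (3+4+7+8+9)/5 = 31/5.
E[X | stage 3] = (9+11+12+13)/4 = 45/4.
E[X] = (1/3)·(4) + (1/3)·(31/5) + (1/3)·(45/4) = 143/20.

143/20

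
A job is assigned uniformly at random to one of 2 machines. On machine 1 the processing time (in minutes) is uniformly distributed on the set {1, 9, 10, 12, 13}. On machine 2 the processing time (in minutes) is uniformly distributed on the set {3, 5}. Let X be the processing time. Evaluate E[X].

13/2

E[X | machine 1] = (1+9+10+12+13)/5 = 9.
E[X | machine 2] = (3+5)/2 = 4.
By the law of total expectation,
E[X] = (1/2)·(9) + (1/2)·(4) = 13/2.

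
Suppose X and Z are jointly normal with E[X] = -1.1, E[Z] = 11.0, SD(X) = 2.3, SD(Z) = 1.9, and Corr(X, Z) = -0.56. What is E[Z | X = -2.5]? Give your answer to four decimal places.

11.6477

E[Z | X=x] = μ_Z + ρ(σ_Z/σ_X)(x − μ_X) for jointly normal variables.
E[Z | X=-2.5] = 11.0 + (-0.56)·(1.9/2.3)·(-2.5 − (-1.1)) = 11.0 + (-0.46261)·(-1.4) = 11.6477.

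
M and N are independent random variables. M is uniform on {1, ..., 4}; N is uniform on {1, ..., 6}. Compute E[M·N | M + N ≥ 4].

205/21

P(M + N ≥ 4) = 7/8.
Summing MN·P(x,y) over outcomes with M + N ≥ 4 gives 205/24.
E[M·N | M + N ≥ 4] = (205/24) / (7/8) = 205/21.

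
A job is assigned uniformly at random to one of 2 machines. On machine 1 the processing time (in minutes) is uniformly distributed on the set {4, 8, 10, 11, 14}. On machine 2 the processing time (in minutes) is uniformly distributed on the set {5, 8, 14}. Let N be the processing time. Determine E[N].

E[N | machine 1] = (4+8+10+11+14)/5 = 47/5.
E[N | machine 2] = (5+8+14)/3 = 9.
By the law of total expectation,
E[N] = (1/2)·(47/5) + (1/2)·(9) = 46/5.

46/5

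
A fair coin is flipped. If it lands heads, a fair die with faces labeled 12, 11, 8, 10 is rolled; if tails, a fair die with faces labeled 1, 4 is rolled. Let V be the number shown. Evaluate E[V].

E[V | heads] = (12+11+8+10)/4 = 41/4.
E[V | tails] = (1+4)/2 = 5/2.
By the law of total expectation,
E[V] = (1/2)·(41/4) + (1/2)·(5/2) = 51/8.

51/8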